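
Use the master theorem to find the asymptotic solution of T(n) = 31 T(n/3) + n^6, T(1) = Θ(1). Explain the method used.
T(n) = Θ(n^6)

log_3 31 ≈ 3.126. f(n) = n^6 dominates n^(log_3 31) since 6 > 3.126, and the regularity condition a·f(n/b) = 31·(n/3)^6 = (31/729)·n^6 ≤ c·f(n) holds with c = 31/729 ≈ 0.0425 < 1. So this is Case 3: T(n) = Θ(f(n)) = Θ(n^6).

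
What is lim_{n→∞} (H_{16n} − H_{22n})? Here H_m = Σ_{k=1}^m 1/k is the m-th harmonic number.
lim = ln(16/22) = ln(8/11)

Euler-Maclaurin gives H_m = ln m + γ + 1/(2m) + O(1/m^2). The γ and O(1/m) terms cancel in the difference:
  H_{16n} − H_{22n} = ln(16n) − ln(22n) + O(1/n) = ln(16/22) + O(1/n).
Hence the limit is ln(16/22) = ln(8/11).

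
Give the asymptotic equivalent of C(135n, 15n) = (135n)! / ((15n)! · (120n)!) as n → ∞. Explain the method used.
C(135n, 15n) ~ (387420489/16777216)^(15n) · sqrt(9/(16π·15n))

Write N = 15n. Apply Stirling to each factorial:
  (9N)! ~ sqrt(2π·9N) · (9N/e)^(9N),
  N! ~ sqrt(2π N) · (N/e)^N,
  (8N)! ~ sqrt(2π·8N) · (8N/e)^(8N).
The exponential factors combine to (9N)^(9N) / (N^N · (8N)^(8N)) = 9^(9N)/8^(8N) = (9^9/8^8)^N = (387420489/16777216)^N.
The square-root prefactors combine to sqrt(2π·9N) / (sqrt(2π N)·sqrt(2π·8N)) = sqrt(9 / (2π·8·N)) = sqrt(9/(16π·15n)).
Substituting N = 15n: C(135n, 15n) ~ (387420489/16777216)^(15n) · sqrt(9/(16π·15n)).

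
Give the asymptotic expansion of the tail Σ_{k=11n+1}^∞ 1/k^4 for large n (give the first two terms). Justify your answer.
Σ_{k>11n} 1/k^4 = 1/(3 · (11n)^3) − 1/(2 · (11n)^4) + O(1/(11n)^5)

Compare to the integral: ∫_{11n}^∞ x^(−4) dx = [−x^(−3)/3]_{11n}^∞ = 1/((4−1)·(11n)^3). The Euler-Maclaurin correction adds −f(11n)/2 = −1/(2·(11n)^4). Euler-Maclaurin then gives
  Σ_{k>11n} 1/k^4 = ∫_{11n}^∞ dx/x^4 − 1/(2·(11n)^4) + O(1/(11n)^5).
(Equivalently this is ζ(4) − Σ_{k≤11n} 1/k^4.)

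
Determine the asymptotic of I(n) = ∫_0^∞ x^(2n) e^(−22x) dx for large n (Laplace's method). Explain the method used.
I(n) ~ (sqrt(2π·2n) / 22) · (2n/(22e))^(2n)

Write the integrand as exp(2n ln x − 22x) and set f(x) = 2n ln x − 22x. Then f'(x) = 2n/x − 22 = 0 at x* = 2n/22, and f''(x*) = −2n/x*^2 = −22^2/(2n). Laplace's method (interior maximum) gives
  I(n) ~ e^(f(x*)) · sqrt(2π / |f''(x*)|)
        = exp(2n ln(2n/22) − 2n) · sqrt(2π · 2n / 22^2)
        = (2n/22)^(2n) e^(−2n) · sqrt(2π·2n) / 22
        = (sqrt(2π·2n) / 22) · (2n/(22e))^(2n).
This matches Γ(2n+1)/22^(2n+1) with Stirling applied to Γ.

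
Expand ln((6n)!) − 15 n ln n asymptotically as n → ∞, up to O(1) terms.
ln((6n)!) − 15 n ln n = −9 n ln n + 6(ln 6 − 1) n + (1/2) ln(2π·6n) + O(1/n)

Stirling: ln((6n)!) = 6n ln(6n) − 6n + (1/2) ln(2π·6n) + O(1/n).
Expand 6n ln(6n) = 6n (ln n + ln 6) = 6n ln n + 6n ln 6.
Subtract 15n ln n: leading term is (6 − 15) n ln n = −9 n ln n. The next term is 6n ln 6 − 6n = 6(ln 6 − 1) n. Then the (1/2) ln(2π·6n) correction.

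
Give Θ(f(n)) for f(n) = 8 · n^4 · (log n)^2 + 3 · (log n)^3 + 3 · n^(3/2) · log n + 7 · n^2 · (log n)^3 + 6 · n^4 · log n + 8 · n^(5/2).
f(n) ∈ Θ(n^4 · (log n)^2)

Compare the terms by growth order. For large n, n^a · (log n)^b dominates n^a' · (log n)^b' iff a > a', or (a = a' and b > b'). Ranking the 6 terms shows the dominant one is 8 · n^4 · (log n)^2. Hence f(n) ∈ Θ(n^4 · (log n)^2).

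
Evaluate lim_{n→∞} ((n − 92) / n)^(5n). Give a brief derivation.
lim = e^(−460)

Rewrite as (1 − 92/n)^(5n). By the standard limit (1 + x/n)^n → e^x, we have (1 − 92/n)^n → e^(−92), and raising to the 5th power gives e^(−460).
More precisely, ln[(1 − 92/n)^(5n)] = 5n · ln(1 − 92/n) = 5n · (-92/n + O(1/n^2)) = -460 + O(1/n) → -460.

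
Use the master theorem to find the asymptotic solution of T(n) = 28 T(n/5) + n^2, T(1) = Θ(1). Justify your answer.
T(n) = Θ(n^(log_5 28))

Master theorem: compare f(n) = n^2 to n^(log_5 28) where log_5 28 ≈ 2.070. Since 2 < log_5 28, we have f(n) = O(n^(log_5 28 − ε)) for some ε > 0 — Case 1. Hence T(n) = Θ(n^(log_5 28)).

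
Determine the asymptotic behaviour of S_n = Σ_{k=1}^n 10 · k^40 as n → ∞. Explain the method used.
S_n ~ 10 · n^41 / 41

By integral comparison (Euler-Maclaurin), Σ_{k=1}^n 10 · k^40 = 10 · ∫_0^n x^40 dx + O(n^40) = 10 · n^41/41 + O(n^40). (Equivalently, Faulhaber's formula gives the same leading term.)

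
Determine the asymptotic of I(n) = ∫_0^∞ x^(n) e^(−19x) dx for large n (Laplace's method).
I(n) ~ (sqrt(2π·n) / 19) · (n/(19e))^(n)

Write the integrand as exp(n ln x − 19x) and set f(x) = n ln x − 19x. Then f'(x) = n/x − 19 = 0 at x* = n/19, and f''(x*) = −n/x*^2 = −19^2/(n). Laplace's method (interior maximum) gives
  I(n) ~ e^(f(x*)) · sqrt(2π / |f''(x*)|)
        = exp(n ln(n/19) − n) · sqrt(2π · n / 19^2)
        = (n/19)^(n) e^(−n) · sqrt(2π·n) / 19
        = (sqrt(2π·n) / 19) · (n/(19e))^(n).
This matches Γ(n+1)/19^(n+1) with Stirling applied to Γ.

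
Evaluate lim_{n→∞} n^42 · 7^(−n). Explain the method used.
lim = 0

Exponentials with base > 1 dominate every fixed polynomial: for any fixed c, n^c / 7^n → 0 as n → ∞ (e.g. by the ratio test, or by writing 7^n = e^(n ln 7) and noting e^(n ln 7) / n^c → ∞). Hence n^42 · 7^(−n) = n^42 / 7^n → 0.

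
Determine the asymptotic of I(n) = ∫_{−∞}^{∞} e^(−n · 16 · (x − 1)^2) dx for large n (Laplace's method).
I(n) = sqrt(π/(16n))

Here φ(x) = 16 · (x − 1)^2 has its unique minimum at x* = 1 with φ(x*) = 0 and φ''(x*) = 32. Laplace's method gives
  I(n) ~ e^(−n φ(x*)) · sqrt(2π / (n · φ''(x*))) = sqrt(2π / (32n)) = sqrt(π/(16n)).
This is exact: substituting u = (x − 1)·sqrt(16n) gives I(n) = (1/sqrt(16n)) ∫_{−∞}^{∞} e^(−u^2) du = sqrt(π/(16n)).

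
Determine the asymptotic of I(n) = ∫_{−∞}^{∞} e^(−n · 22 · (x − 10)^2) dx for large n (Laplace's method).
I(n) = sqrt(π/(22n))

Here φ(x) = 22 · (x − 10)^2 has its unique minimum at x* = 10 with φ(x*) = 0 and φ''(x*) = 44. Laplace's method gives
  I(n) ~ e^(−n φ(x*)) · sqrt(2π / (n · φ''(x*))) = sqrt(2π / (44n)) = sqrt(π/(22n)).
This is exact: substituting u = (x − 10)·sqrt(22n) gives I(n) = (1/sqrt(22n)) ∫_{−∞}^{∞} e^(−u^2) du = sqrt(π/(22n)).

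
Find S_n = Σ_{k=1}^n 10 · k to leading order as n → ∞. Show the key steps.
S_n ~ 5 · n^2

By integral comparison (Euler-Maclaurin), Σ_{k=1}^n 10 · k = 10 · ∫_0^n x^1 dx + O(n) = 10 · n^2/2 = 5 · n^2 + O(n). (Equivalently, Faulhaber's formula gives the same leading term.)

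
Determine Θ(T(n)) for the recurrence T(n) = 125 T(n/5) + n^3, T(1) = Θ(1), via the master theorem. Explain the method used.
T(n) = Θ(n^3 log n)

log_5 125 = 3, and f(n) = n^3 = Θ(n^(log_5 125)). This is Case 2 of the master theorem: T(n) = Θ(f(n) · log n) = Θ(n^3 log n).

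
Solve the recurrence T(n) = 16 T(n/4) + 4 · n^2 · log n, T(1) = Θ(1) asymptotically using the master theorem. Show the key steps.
T(n) = Θ(n^2 · (log n)^2)

Here log_4 16 = 2 and f(n) = 4 · n^2 · log n = Θ(n^(log_4 16) · (log n)^1). This is the extended Case 2 of the master theorem (f matches the critical exponent up to log factors), giving T(n) = Θ(n^(log_4 16) · (log n)^(1+1)) = Θ(n^2 · (log n)^2).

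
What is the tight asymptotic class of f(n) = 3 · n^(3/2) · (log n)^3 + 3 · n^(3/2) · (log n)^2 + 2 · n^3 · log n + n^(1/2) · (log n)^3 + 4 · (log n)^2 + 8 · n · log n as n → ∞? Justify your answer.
f(n) ∈ Θ(n^3 · log n)

Compare the terms by growth order. For large n, n^a · (log n)^b dominates n^a' · (log n)^b' iff a > a', or (a = a' and b > b'). Ranking the 6 terms shows the dominant one is 2 · n^3 · log n. Hence f(n) ∈ Θ(n^3 · log n).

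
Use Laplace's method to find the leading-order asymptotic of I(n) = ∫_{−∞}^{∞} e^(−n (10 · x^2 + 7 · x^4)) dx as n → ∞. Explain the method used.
I(n) ~ sqrt(π/(10n))

φ(x) = 10 · x^2 + 7 · x^4 has its unique global minimum at x* = 0 (since φ'(x) = 20x + 28x^3 = 0 only at x = 0 for real x with both coefficients positive, and φ → ∞ as |x| → ∞). At x* = 0, φ(0) = 0 and φ''(0) = 20. Laplace's method then gives
  I(n) ~ sqrt(2π / (n · φ''(0))) · e^(−n φ(0)) = sqrt(2π / (20n)) = sqrt(π/(10n)).
The 7 · x^4 term contributes only at subleading order (an O(1/n) relative correction).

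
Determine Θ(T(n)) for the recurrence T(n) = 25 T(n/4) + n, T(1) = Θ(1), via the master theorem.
T(n) = Θ(n^(log_4 25))

Master theorem: compare f(n) = n to n^(log_4 25) where log_4 25 ≈ 2.322. Since 1 < log_4 25, we have f(n) = O(n^(log_4 25 − ε)) for some ε > 0 — Case 1. Hence T(n) = Θ(n^(log_4 25)).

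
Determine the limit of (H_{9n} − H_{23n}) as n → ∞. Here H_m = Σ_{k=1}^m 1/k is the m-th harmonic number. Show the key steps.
lim = ln(9/23)

Euler-Maclaurin gives H_m = ln m + γ + 1/(2m) + O(1/m^2). The γ and O(1/m) terms cancel in the difference:
  H_{9n} − H_{23n} = ln(9n) − ln(23n) + O(1/n) = ln(9/23) + O(1/n).
Hence the limit is ln(9/23).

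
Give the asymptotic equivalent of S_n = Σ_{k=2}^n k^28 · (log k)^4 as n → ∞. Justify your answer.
S_n ~ n^29 · (log n)^4 / 29

By integral comparison, S_n = ∫_1^n x^28 · (log x)^4 dx + O(n^28 · (log n)^4). For the integral, the leading term of ∫_1^n x^28 (log x)^4 dx is n^29/29 · (log n)^4 (by repeated integration by parts; each step lowers the log-exponent and produces a relatively O(1/log n) correction). Hence S_n ~ n^29 · (log n)^4 / 29.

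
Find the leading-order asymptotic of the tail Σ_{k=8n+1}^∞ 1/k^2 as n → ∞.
Σ_{k>8n} 1/k^2 ~ 1/(1 · (8n))

Compare to the integral: ∫_{8n}^∞ x^(−2) dx = [−x^(−1)/1]_{8n}^∞ = 1/((2−1)·(8n)). Euler-Maclaurin then gives
  Σ_{k>8n} 1/k^2 = ∫_{8n}^∞ dx/x^2 − 1/(2·(8n)^2) + O(1/(8n)^3).
(Equivalently this is ζ(2) − Σ_{k≤8n} 1/k^2.)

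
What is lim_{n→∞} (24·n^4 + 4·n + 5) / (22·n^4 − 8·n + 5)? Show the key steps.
lim = 24/22 = 12/11

For large n the leading n^4 terms dominate both numerator and denominator. Dividing top and bottom by n^4, every other term tends to 0, leaving 24/22 = 12/11.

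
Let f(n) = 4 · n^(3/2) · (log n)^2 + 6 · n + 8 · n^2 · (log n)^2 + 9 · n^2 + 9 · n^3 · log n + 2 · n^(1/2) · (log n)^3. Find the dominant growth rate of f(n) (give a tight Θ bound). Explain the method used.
f(n) ∈ Θ(n^3 · log n)

Compare the terms by growth order. For large n, n^a · (log n)^b dominates n^a' · (log n)^b' iff a > a', or (a = a' and b > b'). Ranking the 6 terms shows the dominant one is 9 · n^3 · log n. Hence f(n) ∈ Θ(n^3 · log n).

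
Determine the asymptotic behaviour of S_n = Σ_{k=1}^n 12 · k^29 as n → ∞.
S_n ~ 2 · n^30 / 5

By integral comparison (Euler-Maclaurin), Σ_{k=1}^n 12 · k^29 = 12 · ∫_0^n x^29 dx + O(n^29) = 12 · n^30/30 = 2 · n^30 / 5 + O(n^29). (Equivalently, Faulhaber's formula gives the same leading term.)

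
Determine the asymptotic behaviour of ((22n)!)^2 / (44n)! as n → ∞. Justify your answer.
((22n)!)^2/(44n)! ~ ((2π·22n)^(1/2) / sqrt(2)) · 2^(−2·22n)  →  0

Write N = 22n. Stirling: N! ~ sqrt(2π N)(N/e)^N and (2N)! ~ sqrt(2π·2N)·(2N/e)^(2N).
  (N!)^2/(2N)! ~ (2π N)^(2/2) (N/e)^(2N) / [sqrt(2π·2N) (2N/e)^(2N)]
     = (2π N)^(2/2) / sqrt(2π·2N) · (N/(2N))^(2N)
     = (2π N)^((2−1)/2) / sqrt(2) · 2^(−2N).
Since 2^2 > 1, the factor 2^(−2N) decays exponentially, so the ratio → 0. Substituting N = 22n gives the stated form.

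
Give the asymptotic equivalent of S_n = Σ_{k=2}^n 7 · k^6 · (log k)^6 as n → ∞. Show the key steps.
S_n ~ n^7 · (log n)^6

By integral comparison, S_n = ∫_1^n 7 · x^6 · (log x)^6 dx + O(n^6 · (log n)^6). For the integral, the leading term of ∫_1^n x^6 (log x)^6 dx is n^7/7 · (log n)^6 (by repeated integration by parts; each step lowers the log-exponent and produces a relatively O(1/log n) correction). Hence S_n ~ n^7 · (log n)^6.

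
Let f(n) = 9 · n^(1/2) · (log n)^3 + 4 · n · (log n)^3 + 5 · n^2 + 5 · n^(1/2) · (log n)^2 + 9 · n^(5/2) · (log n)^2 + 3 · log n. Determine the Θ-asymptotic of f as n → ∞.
f(n) ∈ Θ(n^(5/2) · (log n)^2)

Compare the terms by growth order. For large n, n^a · (log n)^b dominates n^a' · (log n)^b' iff a > a', or (a = a' and b > b'). Ranking the 6 terms shows the dominant one is 9 · n^(5/2) · (log n)^2. Hence f(n) ∈ Θ(n^(5/2) · (log n)^2).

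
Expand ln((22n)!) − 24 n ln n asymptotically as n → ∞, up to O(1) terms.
ln((22n)!) − 24 n ln n = −2 n ln n + 22(ln 22 − 1) n + (1/2) ln(2π·22n) + O(1/n)

Stirling: ln((22n)!) = 22n ln(22n) − 22n + (1/2) ln(2π·22n) + O(1/n).
Expand 22n ln(22n) = 22n (ln n + ln 22) = 22n ln n + 22n ln 22.
Subtract 24n ln n: leading term is (22 − 24) n ln n = −2 n ln n. The next term is 22n ln 22 − 22n = 22(ln 22 − 1) n. Then the (1/2) ln(2π·22n) correction.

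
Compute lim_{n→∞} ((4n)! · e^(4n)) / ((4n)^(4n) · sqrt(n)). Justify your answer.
lim = sqrt(2π·4)

Stirling: (4n)! ~ sqrt(2π·4n) · (4n/e)^(4n). Hence
  (4n)! · e^(4n) / (4n)^(4n) ~ sqrt(2π·4n).
Dividing by sqrt(n): sqrt(2π·4n) / sqrt(n) = sqrt(2π·4) · n^((1−1)/2), so the limit is sqrt(2π·4).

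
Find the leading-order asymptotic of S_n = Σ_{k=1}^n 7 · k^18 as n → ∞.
S_n ~ 7 · n^19 / 19

By integral comparison (Euler-Maclaurin), Σ_{k=1}^n 7 · k^18 = 7 · ∫_0^n x^18 dx + O(n^18) = 7 · n^19/19 + O(n^18). (Equivalently, Faulhaber's formula gives the same leading term.)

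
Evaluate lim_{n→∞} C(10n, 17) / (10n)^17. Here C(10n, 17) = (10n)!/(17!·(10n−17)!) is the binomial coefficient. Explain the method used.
lim = 1/17! = 1/355687428096000

With N = 10n → ∞: C(N, 17) / N^17 = [N(N−1)…(N−16)] / (17! · N^17) = (1/17!) · 1 · (1 − 1/(10n)) · … · (1 − 16/(10n)). Each factor → 1 as N → ∞, so the limit is 1/17! = 1/355687428096000.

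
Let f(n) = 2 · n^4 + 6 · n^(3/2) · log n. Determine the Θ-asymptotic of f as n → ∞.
f(n) ∈ Θ(n^4)

Compare the terms by growth order. For large n, n^a · (log n)^b dominates n^a' · (log n)^b' iff a > a', or (a = a' and b > b'). Ranking the 2 terms shows the dominant one is 2 · n^4. Hence f(n) ∈ Θ(n^4).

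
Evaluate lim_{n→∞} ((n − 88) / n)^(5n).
lim = e^(−440)

Rewrite as (1 − 88/n)^(5n). By the standard limit (1 + x/n)^n → e^x, we have (1 − 88/n)^n → e^(−88), and raising to the 5th power gives e^(−440).
More precisely, ln[(1 − 88/n)^(5n)] = 5n · ln(1 − 88/n) = 5n · (-88/n + O(1/n^2)) = -440 + O(1/n) → -440.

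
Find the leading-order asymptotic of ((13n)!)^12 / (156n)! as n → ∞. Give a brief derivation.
((13n)!)^12/(156n)! ~ ((2π·13n)^(11/2) / sqrt(12)) · 12^(−12·13n)  →  0

Write N = 13n. Stirling: N! ~ sqrt(2π N)(N/e)^N and (12N)! ~ sqrt(2π·12N)·(12N/e)^(12N).
  (N!)^12/(12N)! ~ (2π N)^(12/2) (N/e)^(12N) / [sqrt(2π·12N) (12N/e)^(12N)]
     = (2π N)^(12/2) / sqrt(2π·12N) · (N/(12N))^(12N)
     = (2π N)^((12−1)/2) / sqrt(12) · 12^(−12N).
Since 12^12 > 1, the factor 12^(−12N) decays exponentially, so the ratio → 0. Substituting N = 13n gives the stated form.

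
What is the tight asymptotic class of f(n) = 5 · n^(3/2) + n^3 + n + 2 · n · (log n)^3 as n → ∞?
f(n) ∈ Θ(n^3)

Compare the terms by growth order. For large n, n^a · (log n)^b dominates n^a' · (log n)^b' iff a > a', or (a = a' and b > b'). Ranking the 4 terms shows the dominant one is n^3. Hence f(n) ∈ Θ(n^3).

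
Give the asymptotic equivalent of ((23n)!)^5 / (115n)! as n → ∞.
((23n)!)^5/(115n)! ~ ((2π·23n)^(4/2) / sqrt(5)) · 5^(−5·23n)  →  0

Write N = 23n. Stirling: N! ~ sqrt(2π N)(N/e)^N and (5N)! ~ sqrt(2π·5N)·(5N/e)^(5N).
  (N!)^5/(5N)! ~ (2π N)^(5/2) (N/e)^(5N) / [sqrt(2π·5N) (5N/e)^(5N)]
     = (2π N)^(5/2) / sqrt(2π·5N) · (N/(5N))^(5N)
     = (2π N)^((5−1)/2) / sqrt(5) · 5^(−5N).
Since 5^5 > 1, the factor 5^(−5N) decays exponentially, so the ratio → 0. Substituting N = 23n gives the stated form.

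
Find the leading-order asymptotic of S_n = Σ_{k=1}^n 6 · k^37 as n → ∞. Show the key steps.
S_n ~ 3 · n^38 / 19

By integral comparison (Euler-Maclaurin), Σ_{k=1}^n 6 · k^37 = 6 · ∫_0^n x^37 dx + O(n^37) = 6 · n^38/38 = 3 · n^38 / 19 + O(n^37). (Equivalently, Faulhaber's formula gives the same leading term.)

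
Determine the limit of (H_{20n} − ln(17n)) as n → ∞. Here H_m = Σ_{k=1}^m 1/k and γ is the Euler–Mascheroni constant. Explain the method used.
lim = ln(20/17) + γ

By Euler-Maclaurin, H_m = ln m + γ + O(1/m). So
  H_{20n} − ln(17n) = ln(20n) + γ − ln(17n) + O(1/n)
                       = ln(20/17) + γ + O(1/n).
Hence the limit is ln(20/17) + γ.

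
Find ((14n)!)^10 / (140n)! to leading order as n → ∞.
((14n)!)^10/(140n)! ~ ((2π·14n)^(9/2) / sqrt(10)) · 10^(−10·14n)  →  0

Write N = 14n. Stirling: N! ~ sqrt(2π N)(N/e)^N and (10N)! ~ sqrt(2π·10N)·(10N/e)^(10N).
  (N!)^10/(10N)! ~ (2π N)^(10/2) (N/e)^(10N) / [sqrt(2π·10N) (10N/e)^(10N)]
     = (2π N)^(10/2) / sqrt(2π·10N) · (N/(10N))^(10N)
     = (2π N)^((10−1)/2) / sqrt(10) · 10^(−10N).
Since 10^10 > 1, the factor 10^(−10N) decays exponentially, so the ratio → 0. Substituting N = 14n gives the stated form.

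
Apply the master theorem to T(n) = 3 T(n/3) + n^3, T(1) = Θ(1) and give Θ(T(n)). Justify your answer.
T(n) = Θ(n^3)

log_3 3 ≈ 1.000. f(n) = n^3 dominates n^(log_3 3) since 3 > 1.000, and the regularity condition a·f(n/b) = 3·(n/3)^3 = (3/27)·n^3 ≤ c·f(n) holds with c = 3/27 ≈ 0.111 < 1. So this is Case 3: T(n) = Θ(f(n)) = Θ(n^3).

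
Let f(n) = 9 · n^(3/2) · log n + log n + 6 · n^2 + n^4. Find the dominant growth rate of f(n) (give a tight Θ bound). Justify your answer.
f(n) ∈ Θ(n^4)

Compare the terms by growth order. For large n, n^a · (log n)^b dominates n^a' · (log n)^b' iff a > a', or (a = a' and b > b'). Ranking the 4 terms shows the dominant one is n^4. Hence f(n) ∈ Θ(n^4).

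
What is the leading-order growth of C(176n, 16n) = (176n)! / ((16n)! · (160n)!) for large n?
C(176n, 16n) ~ (285311670611/10000000000)^(16n) · sqrt(11/(20π·16n))

Write N = 16n. Apply Stirling to each factorial:
  (11N)! ~ sqrt(2π·11N) · (11N/e)^(11N),
  N! ~ sqrt(2π N) · (N/e)^N,
  (10N)! ~ sqrt(2π·10N) · (10N/e)^(10N).
The exponential factors combine to (11N)^(11N) / (N^N · (10N)^(10N)) = 11^(11N)/10^(10N) = (11^11/10^10)^N = (285311670611/10000000000)^N.
The square-root prefactors combine to sqrt(2π·11N) / (sqrt(2π N)·sqrt(2π·10N)) = sqrt(11 / (2π·10·N)) = sqrt(11/(20π·16n)).
Substituting N = 16n: C(176n, 16n) ~ (285311670611/10000000000)^(16n) · sqrt(11/(20π·16n)).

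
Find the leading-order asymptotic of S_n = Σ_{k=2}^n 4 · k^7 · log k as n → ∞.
S_n ~ n^8 log n / 2 − n^8 / 16

By integral comparison, S_n = ∫_1^n 4 · x^7 · log x dx + O(n^7 · log n). For the integral, ∫ x^7 log x dx = n^8 log n / 8 − n^8/64 (integration by parts). Hence S_n ~ n^8 log n / 2 − n^8 / 16.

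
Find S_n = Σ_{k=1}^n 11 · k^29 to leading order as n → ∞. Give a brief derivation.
S_n ~ 11 · n^30 / 30

By integral comparison (Euler-Maclaurin), Σ_{k=1}^n 11 · k^29 = 11 · ∫_0^n x^29 dx + O(n^29) = 11 · n^30/30 + O(n^29). (Equivalently, Faulhaber's formula gives the same leading term.)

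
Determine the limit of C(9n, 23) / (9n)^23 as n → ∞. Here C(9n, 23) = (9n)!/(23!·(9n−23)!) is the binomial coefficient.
lim = 1/23! = 1/25852016738884976640000

With N = 9n → ∞: C(N, 23) / N^23 = [N(N−1)…(N−22)] / (23! · N^23) = (1/23!) · 1 · (1 − 1/(9n)) · … · (1 − 22/(9n)). Each factor → 1 as N → ∞, so the limit is 1/23! = 1/25852016738884976640000.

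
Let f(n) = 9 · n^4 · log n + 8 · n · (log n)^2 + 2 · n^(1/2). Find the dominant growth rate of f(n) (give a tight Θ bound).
f(n) ∈ Θ(n^4 · log n)

Compare the terms by growth order. For large n, n^a · (log n)^b dominates n^a' · (log n)^b' iff a > a', or (a = a' and b > b'). Ranking the 3 terms shows the dominant one is 9 · n^4 · log n. Hence f(n) ∈ Θ(n^4 · log n).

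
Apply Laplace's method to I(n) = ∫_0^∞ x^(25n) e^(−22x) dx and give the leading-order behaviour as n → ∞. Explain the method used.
I(n) ~ (sqrt(2π·25n) / 22) · (25n/(22e))^(25n)

Write the integrand as exp(25n ln x − 22x) and set f(x) = 25n ln x − 22x. Then f'(x) = 25n/x − 22 = 0 at x* = 25n/22, and f''(x*) = −25n/x*^2 = −22^2/(25n). Laplace's method (interior maximum) gives
  I(n) ~ e^(f(x*)) · sqrt(2π / |f''(x*)|)
        = exp(25n ln(25n/22) − 25n) · sqrt(2π · 25n / 22^2)
        = (25n/22)^(25n) e^(−25n) · sqrt(2π·25n) / 22
        = (sqrt(2π·25n) / 22) · (25n/(22e))^(25n).
This matches Γ(25n+1)/22^(25n+1) with Stirling applied to Γ.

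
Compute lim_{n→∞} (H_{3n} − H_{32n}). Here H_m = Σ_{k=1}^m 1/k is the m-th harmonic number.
lim = ln(3/32)

Euler-Maclaurin gives H_m = ln m + γ + 1/(2m) + O(1/m^2). The γ and O(1/m) terms cancel in the difference:
  H_{3n} − H_{32n} = ln(3n) − ln(32n) + O(1/n) = ln(3/32) + O(1/n).
Hence the limit is ln(3/32).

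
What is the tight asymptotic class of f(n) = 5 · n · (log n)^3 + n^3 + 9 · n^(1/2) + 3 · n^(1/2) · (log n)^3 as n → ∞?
f(n) ∈ Θ(n^3)

Compare the terms by growth order. For large n, n^a · (log n)^b dominates n^a' · (log n)^b' iff a > a', or (a = a' and b > b'). Ranking the 4 terms shows the dominant one is n^3. Hence f(n) ∈ Θ(n^3).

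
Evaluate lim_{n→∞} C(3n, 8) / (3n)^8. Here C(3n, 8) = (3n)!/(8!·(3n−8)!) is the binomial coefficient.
lim = 1/8! = 1/40320

With N = 3n → ∞: C(N, 8) / N^8 = [N(N−1)…(N−7)] / (8! · N^8) = (1/8!) · 1 · (1 − 1/(3n)) · … · (1 − 7/(3n)). Each factor → 1 as N → ∞, so the limit is 1/8! = 1/40320.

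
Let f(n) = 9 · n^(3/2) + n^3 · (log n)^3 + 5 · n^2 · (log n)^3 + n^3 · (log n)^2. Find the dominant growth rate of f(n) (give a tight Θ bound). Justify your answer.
f(n) ∈ Θ(n^3 · (log n)^3)

Compare the terms by growth order. For large n, n^a · (log n)^b dominates n^a' · (log n)^b' iff a > a', or (a = a' and b > b'). Ranking the 4 terms shows the dominant one is n^3 · (log n)^3. Hence f(n) ∈ Θ(n^3 · (log n)^3).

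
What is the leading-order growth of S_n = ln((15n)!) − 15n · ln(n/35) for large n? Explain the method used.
S_n ~ 15n · (ln 525 − 1) + O(ln n)

Stirling: ln((15n)!) = 15n ln(15n) − 15n + O(ln n).
  S_n = 15n ln(15n) − 15n − 15n ln(n/35) + O(ln n)
      = 15n ln(15n) − 15n ln n + 15n ln 35 − 15n + O(ln n)
      = 15n ln 15 + 15n ln 35 − 15n + O(ln n)
      = 15n (ln 525 − 1) + O(ln n).
Numerically ln(525) − 1 ≈ 5.2634.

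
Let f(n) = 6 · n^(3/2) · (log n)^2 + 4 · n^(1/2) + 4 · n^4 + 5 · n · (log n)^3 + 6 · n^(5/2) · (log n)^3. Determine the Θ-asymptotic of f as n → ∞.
f(n) ∈ Θ(n^4)

Compare the terms by growth order. For large n, n^a · (log n)^b dominates n^a' · (log n)^b' iff a > a', or (a = a' and b > b'). Ranking the 5 terms shows the dominant one is 4 · n^4. Hence f(n) ∈ Θ(n^4).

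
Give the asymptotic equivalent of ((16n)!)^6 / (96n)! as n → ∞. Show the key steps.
((16n)!)^6/(96n)! ~ ((2π·16n)^(5/2) / sqrt(6)) · 6^(−6·16n)  →  0

Write N = 16n. Stirling: N! ~ sqrt(2π N)(N/e)^N and (6N)! ~ sqrt(2π·6N)·(6N/e)^(6N).
  (N!)^6/(6N)! ~ (2π N)^(6/2) (N/e)^(6N) / [sqrt(2π·6N) (6N/e)^(6N)]
     = (2π N)^(6/2) / sqrt(2π·6N) · (N/(6N))^(6N)
     = (2π N)^((6−1)/2) / sqrt(6) · 6^(−6N).
Since 6^6 > 1, the factor 6^(−6N) decays exponentially, so the ratio → 0. Substituting N = 16n gives the stated form.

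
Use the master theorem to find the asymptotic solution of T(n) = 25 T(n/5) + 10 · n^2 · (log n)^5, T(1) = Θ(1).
T(n) = Θ(n^2 · (log n)^6)

Here log_5 25 = 2 and f(n) = 10 · n^2 · (log n)^5 = Θ(n^(log_5 25) · (log n)^5). This is the extended Case 2 of the master theorem (f matches the critical exponent up to log factors), giving T(n) = Θ(n^(log_5 25) · (log n)^(5+1)) = Θ(n^2 · (log n)^6).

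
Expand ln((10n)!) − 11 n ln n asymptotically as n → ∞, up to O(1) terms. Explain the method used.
ln((10n)!) − 11 n ln n = −n ln n + 10(ln 10 − 1) n + (1/2) ln(2π·10n) + O(1/n)

Stirling: ln((10n)!) = 10n ln(10n) − 10n + (1/2) ln(2π·10n) + O(1/n).
Expand 10n ln(10n) = 10n (ln n + ln 10) = 10n ln n + 10n ln 10.
Subtract 11n ln n: leading term is (10 − 11) n ln n = −n ln n. The next term is 10n ln 10 − 10n = 10(ln 10 − 1) n. Then the (1/2) ln(2π·10n) correction.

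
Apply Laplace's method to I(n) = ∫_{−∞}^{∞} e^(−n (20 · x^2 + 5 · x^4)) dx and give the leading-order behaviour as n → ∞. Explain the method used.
I(n) ~ sqrt(π/(20n))

φ(x) = 20 · x^2 + 5 · x^4 has its unique global minimum at x* = 0 (since φ'(x) = 40x + 20x^3 = 0 only at x = 0 for real x with both coefficients positive, and φ → ∞ as |x| → ∞). At x* = 0, φ(0) = 0 and φ''(0) = 40. Laplace's method then gives
  I(n) ~ sqrt(2π / (n · φ''(0))) · e^(−n φ(0)) = sqrt(2π / (40n)) = sqrt(π/(20n)).
The 5 · x^4 term contributes only at subleading order (an O(1/n) relative correction).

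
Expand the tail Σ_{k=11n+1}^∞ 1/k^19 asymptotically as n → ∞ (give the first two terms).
Σ_{k>11n} 1/k^19 = 1/(18 · (11n)^18) − 1/(2 · (11n)^19) + O(1/(11n)^20)

Compare to the integral: ∫_{11n}^∞ x^(−19) dx = [−x^(−18)/18]_{11n}^∞ = 1/((19−1)·(11n)^18). The Euler-Maclaurin correction adds −f(11n)/2 = −1/(2·(11n)^19). Euler-Maclaurin then gives
  Σ_{k>11n} 1/k^19 = ∫_{11n}^∞ dx/x^19 − 1/(2·(11n)^19) + O(1/(11n)^20).
(Equivalently this is ζ(19) − Σ_{k≤11n} 1/k^19.)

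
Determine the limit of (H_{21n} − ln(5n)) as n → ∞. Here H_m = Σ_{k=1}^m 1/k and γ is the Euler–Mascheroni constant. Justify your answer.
lim = ln(21/5) + γ

By Euler-Maclaurin, H_m = ln m + γ + O(1/m). So
  H_{21n} − ln(5n) = ln(21n) + γ − ln(5n) + O(1/n)
                       = ln(21/5) + γ + O(1/n).
Hence the limit is ln(21/5) + γ.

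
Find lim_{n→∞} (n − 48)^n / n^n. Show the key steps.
lim = e^(−48)

Rewrite as (1 − 48/n)^(n). By the standard limit (1 + x/n)^n → e^x, we have (1 − 48/n)^n → e^(−48), and raising to the 1st power gives e^(−48).
More precisely, ln[(1 − 48/n)^(n)] = n · ln(1 − 48/n) = n · (-48/n + O(1/n^2)) = -48 + O(1/n) → -48.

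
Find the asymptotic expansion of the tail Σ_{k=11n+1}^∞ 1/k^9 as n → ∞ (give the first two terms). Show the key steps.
Σ_{k>11n} 1/k^9 = 1/(8 · (11n)^8) − 1/(2 · (11n)^9) + O(1/(11n)^10)

Compare to the integral: ∫_{11n}^∞ x^(−9) dx = [−x^(−8)/8]_{11n}^∞ = 1/((9−1)·(11n)^8). The Euler-Maclaurin correction adds −f(11n)/2 = −1/(2·(11n)^9). Euler-Maclaurin then gives
  Σ_{k>11n} 1/k^9 = ∫_{11n}^∞ dx/x^9 − 1/(2·(11n)^9) + O(1/(11n)^10).
(Equivalently this is ζ(9) − Σ_{k≤11n} 1/k^9.)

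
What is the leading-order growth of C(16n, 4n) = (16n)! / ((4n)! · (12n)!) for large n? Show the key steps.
C(16n, 4n) ~ (256/27)^(4n) · sqrt(2/(3π·4n))

Write N = 4n. Apply Stirling to each factorial:
  (4N)! ~ sqrt(2π·4N) · (4N/e)^(4N),
  N! ~ sqrt(2π N) · (N/e)^N,
  (3N)! ~ sqrt(2π·3N) · (3N/e)^(3N).
The exponential factors combine to (4N)^(4N) / (N^N · (3N)^(3N)) = 4^(4N)/3^(3N) = (4^4/3^3)^N = (256/27)^N.
The square-root prefactors combine to sqrt(2π·4N) / (sqrt(2π N)·sqrt(2π·3N)) = sqrt(4 / (2π·3·N)) = sqrt(2/(3π·4n)).
Substituting N = 4n: C(16n, 4n) ~ (256/27)^(4n) · sqrt(2/(3π·4n)).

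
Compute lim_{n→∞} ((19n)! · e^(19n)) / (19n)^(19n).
lim = ∞

Stirling: (19n)! ~ sqrt(2π·19n) · (19n/e)^(19n). Hence
  (19n)! · e^(19n) / (19n)^(19n) ~ sqrt(2π·19n) = sqrt(2π·19) · sqrt(n) → ∞.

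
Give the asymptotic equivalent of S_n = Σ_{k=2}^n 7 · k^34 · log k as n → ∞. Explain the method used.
S_n ~ n^35 log n / 5 − n^35 / 175

By integral comparison, S_n = ∫_1^n 7 · x^34 · log x dx + O(n^34 · log n). For the integral, ∫ x^34 log x dx = n^35 log n / 35 − n^35/1225 (integration by parts). Hence S_n ~ n^35 log n / 5 − n^35 / 175.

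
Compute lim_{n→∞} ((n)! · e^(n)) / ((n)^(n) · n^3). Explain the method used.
lim = 0

Stirling: (n)! ~ sqrt(2π·n) · (n/e)^(n). Hence
  (n)! · e^(n) / (n)^(n) ~ sqrt(2π·n).
Dividing by n^3: sqrt(2π·n) / n^3 = sqrt(2π) · n^((1−6)/2), so the expression behaves like sqrt(2π) · n^((1−6)/2) → 0.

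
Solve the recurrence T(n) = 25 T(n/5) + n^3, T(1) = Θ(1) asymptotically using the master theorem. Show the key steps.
T(n) = Θ(n^3)

log_5 25 ≈ 2.000. f(n) = n^3 dominates n^(log_5 25) since 3 > 2.000, and the regularity condition a·f(n/b) = 25·(n/5)^3 = (25/125)·n^3 ≤ c·f(n) holds with c = 25/125 ≈ 0.2 < 1. So this is Case 3: T(n) = Θ(f(n)) = Θ(n^3).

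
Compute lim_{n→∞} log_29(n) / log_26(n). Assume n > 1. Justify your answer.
lim = ln(26) / ln(29) = log_29(26)

Change of base: log_29(n) = ln n / ln 29 and log_26(n) = ln n / ln 26. The ratio is (ln n / ln 29) · (ln 26 / ln n) = ln 26 / ln 29, a constant independent of n. So the limit is ln 26 / ln 29 = log_29(26).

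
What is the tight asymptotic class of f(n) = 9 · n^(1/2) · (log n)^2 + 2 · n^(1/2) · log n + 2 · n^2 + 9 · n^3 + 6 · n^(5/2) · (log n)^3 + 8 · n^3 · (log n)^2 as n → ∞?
f(n) ∈ Θ(n^3 · (log n)^2)

Compare the terms by growth order. For large n, n^a · (log n)^b dominates n^a' · (log n)^b' iff a > a', or (a = a' and b > b'). Ranking the 6 terms shows the dominant one is 8 · n^3 · (log n)^2. Hence f(n) ∈ Θ(n^3 · (log n)^2).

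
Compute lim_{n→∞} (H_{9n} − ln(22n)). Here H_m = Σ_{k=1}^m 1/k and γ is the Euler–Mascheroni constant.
lim = ln(9/22) + γ

By Euler-Maclaurin, H_m = ln m + γ + O(1/m). So
  H_{9n} − ln(22n) = ln(9n) + γ − ln(22n) + O(1/n)
                       = ln(9/22) + γ + O(1/n).
Hence the limit is ln(9/22) + γ.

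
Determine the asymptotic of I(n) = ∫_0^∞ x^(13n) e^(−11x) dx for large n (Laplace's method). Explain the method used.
I(n) ~ (sqrt(2π·13n) / 11) · (13n/(11e))^(13n)

Write the integrand as exp(13n ln x − 11x) and set f(x) = 13n ln x − 11x. Then f'(x) = 13n/x − 11 = 0 at x* = 13n/11, and f''(x*) = −13n/x*^2 = −11^2/(13n). Laplace's method (interior maximum) gives
  I(n) ~ e^(f(x*)) · sqrt(2π / |f''(x*)|)
        = exp(13n ln(13n/11) − 13n) · sqrt(2π · 13n / 11^2)
        = (13n/11)^(13n) e^(−13n) · sqrt(2π·13n) / 11
        = (sqrt(2π·13n) / 11) · (13n/(11e))^(13n).
This matches Γ(13n+1)/11^(13n+1) with Stirling applied to Γ.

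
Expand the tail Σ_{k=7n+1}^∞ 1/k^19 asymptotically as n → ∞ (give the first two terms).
Σ_{k>7n} 1/k^19 = 1/(18 · (7n)^18) − 1/(2 · (7n)^19) + O(1/(7n)^20)

Compare to the integral: ∫_{7n}^∞ x^(−19) dx = [−x^(−18)/18]_{7n}^∞ = 1/((19−1)·(7n)^18). The Euler-Maclaurin correction adds −f(7n)/2 = −1/(2·(7n)^19). Euler-Maclaurin then gives
  Σ_{k>7n} 1/k^19 = ∫_{7n}^∞ dx/x^19 − 1/(2·(7n)^19) + O(1/(7n)^20).
(Equivalently this is ζ(19) − Σ_{k≤7n} 1/k^19.)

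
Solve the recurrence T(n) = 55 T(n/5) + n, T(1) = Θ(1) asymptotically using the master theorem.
T(n) = Θ(n^(log_5 55))

Master theorem: compare f(n) = n to n^(log_5 55) where log_5 55 ≈ 2.490. Since 1 < log_5 55, we have f(n) = O(n^(log_5 55 − ε)) for some ε > 0 — Case 1. Hence T(n) = Θ(n^(log_5 55)).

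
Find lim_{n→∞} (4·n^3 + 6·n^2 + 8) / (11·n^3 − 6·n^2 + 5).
lim = 4/11

For large n the leading n^3 terms dominate both numerator and denominator. Dividing top and bottom by n^3, every other term tends to 0, leaving 4/11.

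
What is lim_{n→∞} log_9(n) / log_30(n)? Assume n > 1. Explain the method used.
lim = ln(30) / ln(9) = log_9(30)

Change of base: log_9(n) = ln n / ln 9 and log_30(n) = ln n / ln 30. The ratio is (ln n / ln 9) · (ln 30 / ln n) = ln 30 / ln 9, a constant independent of n. So the limit is ln 30 / ln 9 = log_9(30).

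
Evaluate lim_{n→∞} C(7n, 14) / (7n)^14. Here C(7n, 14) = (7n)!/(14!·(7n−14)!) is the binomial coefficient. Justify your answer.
lim = 1/14! = 1/87178291200

With N = 7n → ∞: C(N, 14) / N^14 = [N(N−1)…(N−13)] / (14! · N^14) = (1/14!) · 1 · (1 − 1/(7n)) · … · (1 − 13/(7n)). Each factor → 1 as N → ∞, so the limit is 1/14! = 1/87178291200.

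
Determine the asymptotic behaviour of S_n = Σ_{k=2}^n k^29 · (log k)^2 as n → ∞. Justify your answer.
S_n ~ n^30 · (log n)^2 / 30

By integral comparison, S_n = ∫_1^n x^29 · (log x)^2 dx + O(n^29 · (log n)^2). For the integral, the leading term of ∫_1^n x^29 (log x)^2 dx is n^30/30 · (log n)^2 (by repeated integration by parts; each step lowers the log-exponent and produces a relatively O(1/log n) correction). Hence S_n ~ n^30 · (log n)^2 / 30.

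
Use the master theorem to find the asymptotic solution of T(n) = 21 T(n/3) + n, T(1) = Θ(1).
T(n) = Θ(n^(log_3 21))

Master theorem: compare f(n) = n to n^(log_3 21) where log_3 21 ≈ 2.771. Since 1 < log_3 21, we have f(n) = O(n^(log_3 21 − ε)) for some ε > 0 — Case 1. Hence T(n) = Θ(n^(log_3 21)).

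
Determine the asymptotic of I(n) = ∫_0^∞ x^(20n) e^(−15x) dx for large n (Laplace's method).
I(n) ~ (sqrt(2π·20n) / 15) · (20n/(15e))^(20n)

Write the integrand as exp(20n ln x − 15x) and set f(x) = 20n ln x − 15x. Then f'(x) = 20n/x − 15 = 0 at x* = 20n/15, and f''(x*) = −20n/x*^2 = −15^2/(20n). Laplace's method (interior maximum) gives
  I(n) ~ e^(f(x*)) · sqrt(2π / |f''(x*)|)
        = exp(20n ln(20n/15) − 20n) · sqrt(2π · 20n / 15^2)
        = (20n/15)^(20n) e^(−20n) · sqrt(2π·20n) / 15
        = (sqrt(2π·20n) / 15) · (20n/(15e))^(20n).
This matches Γ(20n+1)/15^(20n+1) with Stirling applied to Γ.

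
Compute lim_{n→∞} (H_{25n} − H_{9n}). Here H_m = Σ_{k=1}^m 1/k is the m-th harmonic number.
lim = ln(25/9)

Euler-Maclaurin gives H_m = ln m + γ + 1/(2m) + O(1/m^2). The γ and O(1/m) terms cancel in the difference:
  H_{25n} − H_{9n} = ln(25n) − ln(9n) + O(1/n) = ln(25/9) + O(1/n).
Hence the limit is ln(25/9).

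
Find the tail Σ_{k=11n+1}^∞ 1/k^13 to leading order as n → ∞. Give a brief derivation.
Σ_{k>11n} 1/k^13 ~ 1/(12 · (11n)^12)

Compare to the integral: ∫_{11n}^∞ x^(−13) dx = [−x^(−12)/12]_{11n}^∞ = 1/((13−1)·(11n)^12). Euler-Maclaurin then gives
  Σ_{k>11n} 1/k^13 = ∫_{11n}^∞ dx/x^13 − 1/(2·(11n)^13) + O(1/(11n)^14).
(Equivalently this is ζ(13) − Σ_{k≤11n} 1/k^13.)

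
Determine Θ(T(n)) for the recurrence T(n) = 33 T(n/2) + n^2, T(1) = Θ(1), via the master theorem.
T(n) = Θ(n^(log_2 33))

Master theorem: compare f(n) = n^2 to n^(log_2 33) where log_2 33 ≈ 5.044. Since 2 < log_2 33, we have f(n) = O(n^(log_2 33 − ε)) for some ε > 0 — Case 1. Hence T(n) = Θ(n^(log_2 33)).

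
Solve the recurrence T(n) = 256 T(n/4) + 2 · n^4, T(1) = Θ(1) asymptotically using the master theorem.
T(n) = Θ(n^4 log n)

log_4 256 = 4, and f(n) = 2 · n^4 = Θ(n^(log_4 256)). This is Case 2 of the master theorem: T(n) = Θ(f(n) · log n) = Θ(n^4 log n).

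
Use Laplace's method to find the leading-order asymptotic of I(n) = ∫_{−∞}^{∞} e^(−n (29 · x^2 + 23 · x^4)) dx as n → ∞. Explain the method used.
I(n) ~ sqrt(π/(29n))

φ(x) = 29 · x^2 + 23 · x^4 has its unique global minimum at x* = 0 (since φ'(x) = 58x + 92x^3 = 0 only at x = 0 for real x with both coefficients positive, and φ → ∞ as |x| → ∞). At x* = 0, φ(0) = 0 and φ''(0) = 58. Laplace's method then gives
  I(n) ~ sqrt(2π / (n · φ''(0))) · e^(−n φ(0)) = sqrt(2π / (58n)) = sqrt(π/(29n)).
The 23 · x^4 term contributes only at subleading order (an O(1/n) relative correction).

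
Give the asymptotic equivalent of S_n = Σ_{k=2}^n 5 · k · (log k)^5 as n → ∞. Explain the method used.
S_n ~ 5 · n^2 · (log n)^5 / 2

By integral comparison, S_n = ∫_1^n 5 · x · (log x)^5 dx + O(n · (log n)^5). For the integral, the leading term of ∫_1^n x^1 (log x)^5 dx is n^2/2 · (log n)^5 (by repeated integration by parts; each step lowers the log-exponent and produces a relatively O(1/log n) correction). Hence S_n ~ 5 · n^2 · (log n)^5 / 2.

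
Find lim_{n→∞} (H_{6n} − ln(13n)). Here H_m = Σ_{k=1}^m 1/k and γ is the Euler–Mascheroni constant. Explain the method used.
lim = ln(6/13) + γ

By Euler-Maclaurin, H_m = ln m + γ + O(1/m). So
  H_{6n} − ln(13n) = ln(6n) + γ − ln(13n) + O(1/n)
                       = ln(6/13) + γ + O(1/n).
Hence the limit is ln(6/13) + γ.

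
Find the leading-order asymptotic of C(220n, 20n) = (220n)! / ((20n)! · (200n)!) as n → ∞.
C(220n, 20n) ~ (285311670611/10000000000)^(20n) · sqrt(11/(20π·20n))

Write N = 20n. Apply Stirling to each factorial:
  (11N)! ~ sqrt(2π·11N) · (11N/e)^(11N),
  N! ~ sqrt(2π N) · (N/e)^N,
  (10N)! ~ sqrt(2π·10N) · (10N/e)^(10N).
The exponential factors combine to (11N)^(11N) / (N^N · (10N)^(10N)) = 11^(11N)/10^(10N) = (11^11/10^10)^N = (285311670611/10000000000)^N.
The square-root prefactors combine to sqrt(2π·11N) / (sqrt(2π N)·sqrt(2π·10N)) = sqrt(11 / (2π·10·N)) = sqrt(11/(20π·20n)).
Substituting N = 20n: C(220n, 20n) ~ (285311670611/10000000000)^(20n) · sqrt(11/(20π·20n)).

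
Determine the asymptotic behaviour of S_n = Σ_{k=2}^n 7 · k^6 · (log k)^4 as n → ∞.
S_n ~ n^7 · (log n)^4

By integral comparison, S_n = ∫_1^n 7 · x^6 · (log x)^4 dx + O(n^6 · (log n)^4). For the integral, the leading term of ∫_1^n x^6 (log x)^4 dx is n^7/7 · (log n)^4 (by repeated integration by parts; each step lowers the log-exponent and produces a relatively O(1/log n) correction). Hence S_n ~ n^7 · (log n)^4.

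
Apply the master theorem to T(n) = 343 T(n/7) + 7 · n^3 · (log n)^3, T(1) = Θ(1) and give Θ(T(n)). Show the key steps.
T(n) = Θ(n^3 · (log n)^4)

Here log_7 343 = 3 and f(n) = 7 · n^3 · (log n)^3 = Θ(n^(log_7 343) · (log n)^3). This is the extended Case 2 of the master theorem (f matches the critical exponent up to log factors), giving T(n) = Θ(n^(log_7 343) · (log n)^(3+1)) = Θ(n^3 · (log n)^4).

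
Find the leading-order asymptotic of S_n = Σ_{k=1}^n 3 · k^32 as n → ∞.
S_n ~ n^33 / 11

By integral comparison (Euler-Maclaurin), Σ_{k=1}^n 3 · k^32 = 3 · ∫_0^n x^32 dx + O(n^32) = 3 · n^33/33 = n^33 / 11 + O(n^32). (Equivalently, Faulhaber's formula gives the same leading term.)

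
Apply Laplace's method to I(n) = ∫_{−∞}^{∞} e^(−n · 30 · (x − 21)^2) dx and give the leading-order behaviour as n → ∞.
I(n) = sqrt(π/(30n))

Here φ(x) = 30 · (x − 21)^2 has its unique minimum at x* = 21 with φ(x*) = 0 and φ''(x*) = 60. Laplace's method gives
  I(n) ~ e^(−n φ(x*)) · sqrt(2π / (n · φ''(x*))) = sqrt(2π / (60n)) = sqrt(π/(30n)).
This is exact: substituting u = (x − 21)·sqrt(30n) gives I(n) = (1/sqrt(30n)) ∫_{−∞}^{∞} e^(−u^2) du = sqrt(π/(30n)).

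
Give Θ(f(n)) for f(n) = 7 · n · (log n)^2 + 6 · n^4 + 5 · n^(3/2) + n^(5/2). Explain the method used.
f(n) ∈ Θ(n^4)

Compare the terms by growth order. For large n, n^a · (log n)^b dominates n^a' · (log n)^b' iff a > a', or (a = a' and b > b'). Ranking the 4 terms shows the dominant one is 6 · n^4. Hence f(n) ∈ Θ(n^4).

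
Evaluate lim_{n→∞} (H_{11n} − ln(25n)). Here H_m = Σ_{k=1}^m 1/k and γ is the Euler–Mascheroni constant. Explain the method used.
lim = ln(11/25) + γ

By Euler-Maclaurin, H_m = ln m + γ + O(1/m). So
  H_{11n} − ln(25n) = ln(11n) + γ − ln(25n) + O(1/n)
                       = ln(11/25) + γ + O(1/n).
Hence the limit is ln(11/25) + γ.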